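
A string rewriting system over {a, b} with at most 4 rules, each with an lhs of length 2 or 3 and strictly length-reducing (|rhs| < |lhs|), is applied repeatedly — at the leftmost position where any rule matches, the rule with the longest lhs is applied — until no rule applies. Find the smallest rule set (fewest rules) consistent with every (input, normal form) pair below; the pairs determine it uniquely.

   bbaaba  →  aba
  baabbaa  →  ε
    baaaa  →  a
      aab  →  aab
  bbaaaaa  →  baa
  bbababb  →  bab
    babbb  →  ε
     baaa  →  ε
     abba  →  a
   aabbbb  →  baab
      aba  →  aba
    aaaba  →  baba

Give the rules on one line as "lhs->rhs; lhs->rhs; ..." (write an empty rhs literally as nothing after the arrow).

  | bbaaba => aba
  | baabbaa => baaa => bba => ε
  | baaaa => bbaa => a
  | aab

aaa->ba; bb->b; bba->; bbb->aa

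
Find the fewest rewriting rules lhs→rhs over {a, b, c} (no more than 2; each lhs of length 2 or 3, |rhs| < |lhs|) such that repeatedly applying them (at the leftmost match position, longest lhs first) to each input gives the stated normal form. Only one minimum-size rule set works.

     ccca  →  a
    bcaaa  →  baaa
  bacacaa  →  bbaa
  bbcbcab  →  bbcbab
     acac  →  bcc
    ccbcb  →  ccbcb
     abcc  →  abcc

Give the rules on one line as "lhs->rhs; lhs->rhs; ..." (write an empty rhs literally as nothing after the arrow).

  | ccca => cca => ca => a
  | bcaaa => baaa
  | bacacaa => bbccaa => bbcaa => bbaa
  | bbcbcab => bbcbab

aca->bc; ca->a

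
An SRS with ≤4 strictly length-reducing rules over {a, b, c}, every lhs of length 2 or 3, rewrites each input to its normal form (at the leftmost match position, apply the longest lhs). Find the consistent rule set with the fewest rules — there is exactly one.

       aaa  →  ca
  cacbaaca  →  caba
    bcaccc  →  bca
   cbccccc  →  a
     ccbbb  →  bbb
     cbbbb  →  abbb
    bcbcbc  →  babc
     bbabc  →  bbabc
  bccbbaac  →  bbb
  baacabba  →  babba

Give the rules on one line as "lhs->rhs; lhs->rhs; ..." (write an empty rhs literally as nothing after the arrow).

aa->c; ac->a; cb->a; cc->

  | aaa => ca
  | cacbaaca => cabaaca => cabcca => caba
  | bcaccc => bcacc => bcac => bca
  | cbccccc => accccc => acccc => accc => acc => ac => a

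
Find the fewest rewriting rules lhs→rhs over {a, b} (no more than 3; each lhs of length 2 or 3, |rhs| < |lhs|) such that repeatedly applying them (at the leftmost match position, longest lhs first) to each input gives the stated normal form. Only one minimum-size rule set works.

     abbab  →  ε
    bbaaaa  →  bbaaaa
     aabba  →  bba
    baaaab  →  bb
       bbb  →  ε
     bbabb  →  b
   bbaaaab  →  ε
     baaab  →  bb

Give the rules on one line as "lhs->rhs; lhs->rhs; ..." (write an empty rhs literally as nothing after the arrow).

  | abbab => bbab => bbb => ε
  | bbaaaa
  | aabba => abba => bba
  | baaaab => baaab => baab => bab => bb

ab->b; bbb->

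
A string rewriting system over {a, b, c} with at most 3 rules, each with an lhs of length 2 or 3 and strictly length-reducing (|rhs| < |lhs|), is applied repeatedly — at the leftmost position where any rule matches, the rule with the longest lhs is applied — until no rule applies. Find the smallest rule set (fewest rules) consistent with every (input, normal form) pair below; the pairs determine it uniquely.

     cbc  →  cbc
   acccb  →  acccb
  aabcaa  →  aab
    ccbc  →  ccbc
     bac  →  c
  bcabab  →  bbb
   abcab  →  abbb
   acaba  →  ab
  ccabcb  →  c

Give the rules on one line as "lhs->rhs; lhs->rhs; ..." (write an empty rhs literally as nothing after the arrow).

  | cbc
  | acccb
  | aabcaa => aabba => aab
  | ccbc

ba->; bcb->a; ca->b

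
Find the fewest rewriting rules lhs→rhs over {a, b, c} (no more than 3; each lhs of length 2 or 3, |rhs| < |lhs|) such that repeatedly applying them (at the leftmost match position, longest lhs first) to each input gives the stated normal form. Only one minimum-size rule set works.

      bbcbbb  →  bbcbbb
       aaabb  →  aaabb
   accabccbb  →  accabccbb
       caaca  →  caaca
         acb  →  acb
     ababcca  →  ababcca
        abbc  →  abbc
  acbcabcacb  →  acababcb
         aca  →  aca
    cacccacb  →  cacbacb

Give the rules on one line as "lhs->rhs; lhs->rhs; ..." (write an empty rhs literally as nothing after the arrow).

  | bbcbbb
  | aaabb
  | accabccbb
  | caaca

bca->ab; ccc->cb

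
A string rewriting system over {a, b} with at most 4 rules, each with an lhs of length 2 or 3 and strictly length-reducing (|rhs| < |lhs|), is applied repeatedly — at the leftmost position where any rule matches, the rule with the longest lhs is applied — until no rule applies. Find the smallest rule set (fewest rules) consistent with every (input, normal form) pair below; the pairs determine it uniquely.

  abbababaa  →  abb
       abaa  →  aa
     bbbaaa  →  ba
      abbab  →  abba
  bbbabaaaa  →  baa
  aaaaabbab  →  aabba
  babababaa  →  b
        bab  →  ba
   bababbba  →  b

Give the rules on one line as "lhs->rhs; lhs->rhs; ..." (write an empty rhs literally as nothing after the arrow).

  | abbababaa => abbaabaa => abbaaa => abb
  | abaa => aa
  | bbbaaa => baaaa => ba
  | abbab => abba

aaa->; aba->a; bab->ba; bbb->ba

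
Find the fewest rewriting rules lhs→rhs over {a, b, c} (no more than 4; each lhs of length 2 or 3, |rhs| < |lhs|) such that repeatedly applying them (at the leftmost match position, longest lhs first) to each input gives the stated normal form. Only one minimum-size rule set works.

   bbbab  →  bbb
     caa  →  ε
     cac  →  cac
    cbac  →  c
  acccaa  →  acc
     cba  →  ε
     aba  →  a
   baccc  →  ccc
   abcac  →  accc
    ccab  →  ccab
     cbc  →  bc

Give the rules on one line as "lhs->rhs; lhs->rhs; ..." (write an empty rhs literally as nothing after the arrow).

ba->; bca->cc; caa->; cb->b

  | bbbab => bbb
  | caa => ε
  | cac
  | cbac => bac => c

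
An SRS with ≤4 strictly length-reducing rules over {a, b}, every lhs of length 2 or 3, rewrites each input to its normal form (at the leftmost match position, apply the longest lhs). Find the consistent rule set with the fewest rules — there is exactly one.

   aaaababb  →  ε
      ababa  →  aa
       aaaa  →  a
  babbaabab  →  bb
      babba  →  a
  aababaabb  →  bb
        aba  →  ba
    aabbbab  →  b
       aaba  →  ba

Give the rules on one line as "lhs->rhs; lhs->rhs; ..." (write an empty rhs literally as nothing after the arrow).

  | aaaababb => ababb => babb => bbb => ε
  | ababa => baba => bba => aa
  | aaaa => a
  | babbaabab => bbbaabab => aabab => abab => bab => bb

aaa->; ab->b; bba->aa; bbb->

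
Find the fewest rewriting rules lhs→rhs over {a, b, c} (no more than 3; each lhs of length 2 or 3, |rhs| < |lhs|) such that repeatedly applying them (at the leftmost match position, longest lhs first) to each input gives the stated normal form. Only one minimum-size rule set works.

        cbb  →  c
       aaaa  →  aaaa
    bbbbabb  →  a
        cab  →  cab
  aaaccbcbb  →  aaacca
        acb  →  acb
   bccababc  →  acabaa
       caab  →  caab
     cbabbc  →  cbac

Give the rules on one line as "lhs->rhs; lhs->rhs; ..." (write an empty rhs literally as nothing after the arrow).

  | cbb => c
  | aaaa
  | bbbbabb => bbabb => abb => a
  | cab

bb->; bc->a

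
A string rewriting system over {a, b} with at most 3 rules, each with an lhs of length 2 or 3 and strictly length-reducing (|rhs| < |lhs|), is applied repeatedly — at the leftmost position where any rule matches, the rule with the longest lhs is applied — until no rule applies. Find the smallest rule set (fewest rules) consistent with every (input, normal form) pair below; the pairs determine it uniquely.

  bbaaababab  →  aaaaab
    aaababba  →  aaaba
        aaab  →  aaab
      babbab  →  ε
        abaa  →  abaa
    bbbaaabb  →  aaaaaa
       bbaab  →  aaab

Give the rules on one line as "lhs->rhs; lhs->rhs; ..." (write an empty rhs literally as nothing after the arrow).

  | bbaaababab => aaaababab => aaaaab
  | aaababba => aaaba
  | aaab
  | babbab => bab => ε

bab->; bb->a; bbb->aa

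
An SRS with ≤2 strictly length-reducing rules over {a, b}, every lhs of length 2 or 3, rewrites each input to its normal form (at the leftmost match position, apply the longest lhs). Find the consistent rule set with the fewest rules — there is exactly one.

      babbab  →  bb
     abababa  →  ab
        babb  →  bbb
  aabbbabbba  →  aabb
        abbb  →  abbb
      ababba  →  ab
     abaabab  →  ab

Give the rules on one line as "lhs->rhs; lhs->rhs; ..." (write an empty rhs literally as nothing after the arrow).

  | babbab => bbbab => bb
  | abababa => abbaba => aba => ab
  | babb => bbb
  | aabbbabbba => aabbbba => aabb

ba->b; bba->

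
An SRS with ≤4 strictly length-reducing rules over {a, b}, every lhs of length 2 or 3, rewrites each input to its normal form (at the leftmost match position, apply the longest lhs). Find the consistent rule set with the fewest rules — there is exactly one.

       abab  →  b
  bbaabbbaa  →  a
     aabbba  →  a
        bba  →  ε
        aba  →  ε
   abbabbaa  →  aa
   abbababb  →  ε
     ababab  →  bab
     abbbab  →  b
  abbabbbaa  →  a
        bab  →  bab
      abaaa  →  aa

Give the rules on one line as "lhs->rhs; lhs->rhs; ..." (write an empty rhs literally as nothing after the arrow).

  | abab => b
  | bbaabbbaa => abbbaa => abaa => a
  | aabbba => aaba => a
  | bba => ε

aba->; bb->; bba->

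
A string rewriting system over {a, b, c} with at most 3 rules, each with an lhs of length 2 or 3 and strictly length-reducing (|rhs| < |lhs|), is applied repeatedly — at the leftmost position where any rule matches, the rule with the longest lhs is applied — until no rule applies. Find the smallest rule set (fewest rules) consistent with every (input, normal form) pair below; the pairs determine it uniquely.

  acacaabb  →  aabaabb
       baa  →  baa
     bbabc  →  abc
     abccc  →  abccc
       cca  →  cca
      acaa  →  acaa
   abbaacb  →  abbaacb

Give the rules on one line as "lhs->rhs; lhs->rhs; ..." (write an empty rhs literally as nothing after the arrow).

  | acacaabb => aabaabb
  | baa
  | bbabc => babc => abc
  | abccc

bab->ab; cac->ab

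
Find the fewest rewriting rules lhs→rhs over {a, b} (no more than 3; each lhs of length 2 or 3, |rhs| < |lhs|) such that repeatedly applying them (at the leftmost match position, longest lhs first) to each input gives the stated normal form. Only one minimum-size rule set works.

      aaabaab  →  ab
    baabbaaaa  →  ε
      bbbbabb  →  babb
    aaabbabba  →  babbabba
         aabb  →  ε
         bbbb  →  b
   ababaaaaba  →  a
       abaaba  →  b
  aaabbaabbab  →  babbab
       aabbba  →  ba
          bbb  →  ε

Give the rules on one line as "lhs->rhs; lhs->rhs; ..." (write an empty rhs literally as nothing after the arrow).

aa->b; aba->bb; bbb->

  | aaabaab => babaab => bbbab => ab
  | baabbaaaa => bbbbaaaa => baaaa => bbaa => bbb => ε
  | bbbbabb => babb
  | aaabbabba => babbabba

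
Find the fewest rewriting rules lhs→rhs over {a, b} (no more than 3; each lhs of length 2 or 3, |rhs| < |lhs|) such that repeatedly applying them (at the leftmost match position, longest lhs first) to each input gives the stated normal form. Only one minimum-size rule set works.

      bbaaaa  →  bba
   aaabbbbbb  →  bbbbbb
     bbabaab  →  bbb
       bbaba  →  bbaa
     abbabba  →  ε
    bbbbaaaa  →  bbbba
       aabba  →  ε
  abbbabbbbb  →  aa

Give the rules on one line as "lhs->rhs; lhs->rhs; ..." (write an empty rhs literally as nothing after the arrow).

aaa->; ab->a

  | bbaaaa => bba
  | aaabbbbbb => bbbbbb
  | bbabaab => bbaaab => bbb
  | bbaba => bbaa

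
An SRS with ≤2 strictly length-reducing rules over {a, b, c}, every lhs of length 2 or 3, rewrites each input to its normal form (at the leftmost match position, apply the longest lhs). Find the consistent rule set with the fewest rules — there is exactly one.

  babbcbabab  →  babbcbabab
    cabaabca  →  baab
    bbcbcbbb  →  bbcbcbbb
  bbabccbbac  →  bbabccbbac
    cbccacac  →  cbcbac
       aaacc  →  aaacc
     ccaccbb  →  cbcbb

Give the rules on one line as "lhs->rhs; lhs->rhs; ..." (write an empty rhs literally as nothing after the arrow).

ca->; cac->b

  | babbcbabab
  | cabaabca => baabca => baab
  | bbcbcbbb
  | bbabccbbac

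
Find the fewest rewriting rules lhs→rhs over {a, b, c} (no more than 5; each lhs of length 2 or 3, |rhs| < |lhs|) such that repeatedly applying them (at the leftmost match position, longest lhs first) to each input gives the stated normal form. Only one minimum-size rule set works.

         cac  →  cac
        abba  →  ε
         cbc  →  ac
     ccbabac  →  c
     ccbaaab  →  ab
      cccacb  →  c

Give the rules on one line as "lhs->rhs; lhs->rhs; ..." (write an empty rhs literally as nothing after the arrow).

aa->; ba->a; cb->a; cc->

  | cac
  | abba => aba => aa => ε
  | cbc => ac
  | ccbabac => babac => abac => aac => c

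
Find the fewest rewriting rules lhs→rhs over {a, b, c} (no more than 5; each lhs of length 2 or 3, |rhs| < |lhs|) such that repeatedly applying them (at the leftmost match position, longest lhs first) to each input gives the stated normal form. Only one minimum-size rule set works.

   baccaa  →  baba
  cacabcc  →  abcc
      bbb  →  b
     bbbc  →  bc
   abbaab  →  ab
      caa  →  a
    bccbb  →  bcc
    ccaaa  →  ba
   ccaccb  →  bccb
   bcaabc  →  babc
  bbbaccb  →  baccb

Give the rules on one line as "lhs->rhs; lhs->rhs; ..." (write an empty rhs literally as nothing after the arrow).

  | baccaa => baba
  | cacabcc => acabcc => aabcc => abcc
  | bbb => b
  | bbbc => bc

aa->a; bb->; ca->a; cca->b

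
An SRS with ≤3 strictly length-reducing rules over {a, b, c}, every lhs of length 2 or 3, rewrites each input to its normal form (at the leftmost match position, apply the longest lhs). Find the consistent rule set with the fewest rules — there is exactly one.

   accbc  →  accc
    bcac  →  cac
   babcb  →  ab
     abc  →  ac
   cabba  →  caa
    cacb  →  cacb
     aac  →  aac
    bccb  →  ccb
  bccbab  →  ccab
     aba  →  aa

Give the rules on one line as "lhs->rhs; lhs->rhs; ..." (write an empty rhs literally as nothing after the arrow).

  | accbc => accc
  | bcac => cac
  | babcb => abcb => ab
  | abc => ac

ba->a; bc->c; bcb->b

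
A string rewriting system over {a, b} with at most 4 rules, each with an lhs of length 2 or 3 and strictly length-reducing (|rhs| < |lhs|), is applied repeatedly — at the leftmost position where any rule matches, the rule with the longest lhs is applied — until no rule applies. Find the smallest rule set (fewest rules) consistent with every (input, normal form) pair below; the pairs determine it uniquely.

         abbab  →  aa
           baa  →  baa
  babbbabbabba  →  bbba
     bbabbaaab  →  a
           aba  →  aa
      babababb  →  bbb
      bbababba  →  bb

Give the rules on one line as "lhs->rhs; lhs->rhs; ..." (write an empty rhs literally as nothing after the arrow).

aaa->b; ab->a; bab->a

  | abbab => abab => aab => aa
  | baa
  | babbbabbabba => abbabbabba => ababbabba => aabbabba => aababba => aaabba => bbba
  | bbabbaaab => babaaab => aaaab => bab => a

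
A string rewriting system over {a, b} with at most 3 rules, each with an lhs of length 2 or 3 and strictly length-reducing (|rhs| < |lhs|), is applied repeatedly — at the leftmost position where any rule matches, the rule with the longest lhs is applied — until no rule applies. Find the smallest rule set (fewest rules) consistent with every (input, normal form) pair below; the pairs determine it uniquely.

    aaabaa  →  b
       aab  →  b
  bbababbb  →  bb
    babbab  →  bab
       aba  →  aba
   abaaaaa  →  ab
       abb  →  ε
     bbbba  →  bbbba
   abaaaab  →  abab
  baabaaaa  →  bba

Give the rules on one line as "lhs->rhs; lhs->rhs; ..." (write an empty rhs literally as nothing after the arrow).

  | aaabaa => baa => b
  | aab => b
  | bbababbb => bbabb => bb
  | babbab => bab

aa->; aaa->; abb->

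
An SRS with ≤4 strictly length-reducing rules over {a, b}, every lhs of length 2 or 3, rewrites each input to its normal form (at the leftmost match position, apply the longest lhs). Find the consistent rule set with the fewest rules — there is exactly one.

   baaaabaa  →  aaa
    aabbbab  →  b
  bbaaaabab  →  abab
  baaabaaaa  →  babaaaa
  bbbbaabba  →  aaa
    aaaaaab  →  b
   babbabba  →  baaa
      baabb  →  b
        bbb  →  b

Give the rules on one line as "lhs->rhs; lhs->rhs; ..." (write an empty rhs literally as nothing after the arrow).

  | baaaabaa => baabaa => bbaa => aaa
  | aabbbab => bbbab => bbab => aab => b
  | bbaaaabab => aaaaabab => aaabab => abab
  | baaabaaaa => babaaaa

aab->b; bb->b; bba->aa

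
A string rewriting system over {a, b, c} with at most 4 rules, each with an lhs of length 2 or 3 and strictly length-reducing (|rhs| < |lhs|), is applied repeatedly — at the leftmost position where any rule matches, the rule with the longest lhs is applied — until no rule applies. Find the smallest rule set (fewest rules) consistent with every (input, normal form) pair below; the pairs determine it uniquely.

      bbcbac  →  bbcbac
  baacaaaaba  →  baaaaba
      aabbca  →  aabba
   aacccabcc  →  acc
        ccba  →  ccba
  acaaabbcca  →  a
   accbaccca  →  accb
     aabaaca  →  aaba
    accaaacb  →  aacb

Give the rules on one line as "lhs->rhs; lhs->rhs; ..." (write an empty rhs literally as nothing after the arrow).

  | bbcbac
  | baacaaaaba => baaaaba
  | aabbca => aabba
  | aacccabcc => aaccabcc => aacabcc => abcc => acc

aca->; bcc->cc; ca->a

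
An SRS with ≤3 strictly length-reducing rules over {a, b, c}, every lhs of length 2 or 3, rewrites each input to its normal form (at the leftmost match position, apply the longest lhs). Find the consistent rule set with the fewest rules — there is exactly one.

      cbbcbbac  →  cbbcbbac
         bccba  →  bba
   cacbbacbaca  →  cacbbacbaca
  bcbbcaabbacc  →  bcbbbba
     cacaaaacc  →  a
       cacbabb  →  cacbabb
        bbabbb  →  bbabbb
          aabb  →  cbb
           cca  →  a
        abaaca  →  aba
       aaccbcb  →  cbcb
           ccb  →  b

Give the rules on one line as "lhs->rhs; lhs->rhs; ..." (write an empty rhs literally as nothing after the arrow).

  | cbbcbbac
  | bccba => bba
  | cacbbacbaca
  | bcbbcaabbacc => bcbbccbbacc => bcbbbbacc => bcbbbba

aa->c; cc->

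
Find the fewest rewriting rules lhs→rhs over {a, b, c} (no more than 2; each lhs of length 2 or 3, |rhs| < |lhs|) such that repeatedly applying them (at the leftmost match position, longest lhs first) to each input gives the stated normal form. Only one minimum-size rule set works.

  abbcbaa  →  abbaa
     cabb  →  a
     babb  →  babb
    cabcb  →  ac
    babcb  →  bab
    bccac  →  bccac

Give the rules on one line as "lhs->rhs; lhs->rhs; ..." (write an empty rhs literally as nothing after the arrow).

cab->ac; cb->

  | abbcbaa => abbaa
  | cabb => acb => a
  | babb
  | cabcb => accb => ac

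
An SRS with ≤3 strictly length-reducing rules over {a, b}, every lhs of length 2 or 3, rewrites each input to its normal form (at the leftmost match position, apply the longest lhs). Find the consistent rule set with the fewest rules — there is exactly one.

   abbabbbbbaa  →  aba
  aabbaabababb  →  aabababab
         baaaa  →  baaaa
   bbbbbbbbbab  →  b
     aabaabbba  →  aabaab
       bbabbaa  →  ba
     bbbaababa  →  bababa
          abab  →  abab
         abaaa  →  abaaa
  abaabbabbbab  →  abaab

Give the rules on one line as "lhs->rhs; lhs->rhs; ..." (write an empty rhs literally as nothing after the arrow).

bb->b; bba->b

  | abbabbbbbaa => abbbbbbaa => abbbbbaa => abbbbaa => abbbaa => abbaa => aba
  | aabbaabababb => aababababb => aabababab
  | baaaa
  | bbbbbbbbbab => bbbbbbbbab => bbbbbbbab => bbbbbbab => bbbbbab => bbbbab => bbbab => bbab => bb => b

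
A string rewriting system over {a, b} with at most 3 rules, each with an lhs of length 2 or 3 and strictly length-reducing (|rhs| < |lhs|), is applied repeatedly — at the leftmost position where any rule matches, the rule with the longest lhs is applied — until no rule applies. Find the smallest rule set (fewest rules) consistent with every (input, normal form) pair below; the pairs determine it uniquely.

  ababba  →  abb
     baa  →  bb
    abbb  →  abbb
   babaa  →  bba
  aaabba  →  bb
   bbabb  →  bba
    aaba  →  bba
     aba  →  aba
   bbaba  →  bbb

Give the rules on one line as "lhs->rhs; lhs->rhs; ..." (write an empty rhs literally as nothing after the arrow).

aa->b; bab->ba

  | ababba => ababa => abaa => abb
  | baa => bb
  | abbb
  | babaa => baaa => bba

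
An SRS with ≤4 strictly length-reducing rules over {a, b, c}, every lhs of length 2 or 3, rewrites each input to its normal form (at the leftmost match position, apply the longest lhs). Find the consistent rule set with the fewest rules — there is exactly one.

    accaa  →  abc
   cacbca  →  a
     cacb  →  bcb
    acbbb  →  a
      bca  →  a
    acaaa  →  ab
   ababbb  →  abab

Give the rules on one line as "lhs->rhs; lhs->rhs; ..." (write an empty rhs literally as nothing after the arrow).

  | accaa => acac => abc
  | cacbca => bcbca => bcbb => bca => bb => a
  | cacb => bcb
  | acbbb => acab => abb => aa => a

aa->a; bb->a; ca->b; caa->ac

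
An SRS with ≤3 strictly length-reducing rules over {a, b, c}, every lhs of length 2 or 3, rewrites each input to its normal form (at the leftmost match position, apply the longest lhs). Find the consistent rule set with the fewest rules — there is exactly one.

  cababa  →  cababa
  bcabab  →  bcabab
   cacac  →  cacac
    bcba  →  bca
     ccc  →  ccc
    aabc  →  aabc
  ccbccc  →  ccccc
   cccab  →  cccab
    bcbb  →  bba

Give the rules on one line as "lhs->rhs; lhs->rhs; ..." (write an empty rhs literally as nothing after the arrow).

  | cababa
  | bcabab
  | cacac
  | bcba => bca

cb->c; cbb->ba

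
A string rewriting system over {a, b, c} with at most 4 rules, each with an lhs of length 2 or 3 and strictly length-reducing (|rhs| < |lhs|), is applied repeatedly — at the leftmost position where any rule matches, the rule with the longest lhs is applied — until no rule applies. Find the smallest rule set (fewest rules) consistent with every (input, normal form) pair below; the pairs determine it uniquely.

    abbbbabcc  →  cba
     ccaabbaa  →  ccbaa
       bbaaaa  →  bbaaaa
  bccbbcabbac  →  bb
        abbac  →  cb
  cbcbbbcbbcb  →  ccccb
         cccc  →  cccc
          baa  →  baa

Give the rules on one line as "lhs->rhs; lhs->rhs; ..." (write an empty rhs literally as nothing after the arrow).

ab->c; ac->; bc->a

  | abbbbabcc => cbbbabcc => cbbbccc => cbbacc => cbbc => cba
  | ccaabbaa => ccacbaa => ccbaa
  | bbaaaa
  | bccbbcabbac => acbbcabbac => bbcabbac => baabbac => bacbac => bbac => bb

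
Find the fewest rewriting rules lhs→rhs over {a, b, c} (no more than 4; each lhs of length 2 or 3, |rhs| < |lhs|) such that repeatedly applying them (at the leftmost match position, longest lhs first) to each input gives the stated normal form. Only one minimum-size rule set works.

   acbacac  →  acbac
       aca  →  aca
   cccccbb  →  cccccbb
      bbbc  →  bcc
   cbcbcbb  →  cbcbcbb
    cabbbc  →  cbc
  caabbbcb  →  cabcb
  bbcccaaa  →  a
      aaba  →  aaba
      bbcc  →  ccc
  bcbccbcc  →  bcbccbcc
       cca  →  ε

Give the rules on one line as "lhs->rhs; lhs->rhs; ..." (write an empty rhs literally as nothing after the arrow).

  | acbacac => acbac
  | aca
  | cccccbb
  | bbbc => bcc

abb->; bbc->cc; cac->c; cca->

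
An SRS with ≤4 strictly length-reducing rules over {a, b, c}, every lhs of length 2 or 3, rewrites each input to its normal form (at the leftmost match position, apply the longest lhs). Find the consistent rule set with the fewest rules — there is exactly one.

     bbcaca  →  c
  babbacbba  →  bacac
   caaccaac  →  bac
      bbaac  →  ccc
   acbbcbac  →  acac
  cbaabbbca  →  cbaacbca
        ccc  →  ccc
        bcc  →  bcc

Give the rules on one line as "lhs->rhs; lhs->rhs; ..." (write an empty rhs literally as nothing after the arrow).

bb->c; caa->cc; cca->bb; ccb->

  | bbcaca => ccaca => bbca => cca => bb => c
  | babbacbba => bacacbba => bacacca => bacabb => bacac
  | caaccaac => ccccaac => ccbbac => bac
  | bbaac => caac => ccc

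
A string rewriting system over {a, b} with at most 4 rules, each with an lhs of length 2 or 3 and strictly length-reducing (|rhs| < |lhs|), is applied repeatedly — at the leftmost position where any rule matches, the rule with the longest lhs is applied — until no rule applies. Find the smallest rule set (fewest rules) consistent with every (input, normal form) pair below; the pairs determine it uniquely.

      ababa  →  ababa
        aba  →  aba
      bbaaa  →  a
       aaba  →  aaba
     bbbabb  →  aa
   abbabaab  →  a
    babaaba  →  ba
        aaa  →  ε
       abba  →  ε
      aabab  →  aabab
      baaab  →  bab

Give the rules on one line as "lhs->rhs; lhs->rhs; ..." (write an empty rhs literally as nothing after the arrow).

  | ababa
  | aba
  | bbaaa => aaaa => a
  | aaba

aaa->; baa->b; bb->a; bbb->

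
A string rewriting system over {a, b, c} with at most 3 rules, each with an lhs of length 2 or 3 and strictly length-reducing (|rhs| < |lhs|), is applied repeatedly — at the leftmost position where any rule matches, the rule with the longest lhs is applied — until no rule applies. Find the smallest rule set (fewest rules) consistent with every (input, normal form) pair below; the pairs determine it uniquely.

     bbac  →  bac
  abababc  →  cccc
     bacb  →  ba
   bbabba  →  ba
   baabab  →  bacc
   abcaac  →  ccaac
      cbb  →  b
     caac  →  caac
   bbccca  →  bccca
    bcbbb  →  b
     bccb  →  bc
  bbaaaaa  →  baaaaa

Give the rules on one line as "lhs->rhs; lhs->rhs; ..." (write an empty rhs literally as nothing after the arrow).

ab->c; bb->b; cb->

  | bbac => bac
  | abababc => cababc => ccabc => cccc
  | bacb => ba
  | bbabba => babba => bcba => ba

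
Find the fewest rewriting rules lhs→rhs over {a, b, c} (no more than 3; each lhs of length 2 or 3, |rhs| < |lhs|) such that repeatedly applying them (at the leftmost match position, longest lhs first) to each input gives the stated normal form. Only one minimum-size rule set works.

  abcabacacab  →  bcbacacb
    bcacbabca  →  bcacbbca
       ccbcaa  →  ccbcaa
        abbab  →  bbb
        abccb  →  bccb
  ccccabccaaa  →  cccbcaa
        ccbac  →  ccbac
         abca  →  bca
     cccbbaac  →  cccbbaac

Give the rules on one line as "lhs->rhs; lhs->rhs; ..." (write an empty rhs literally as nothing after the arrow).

  | abcabacacab => bcabacacab => bcbacacab => bcbacacb
  | bcacbabca => bcacbbca
  | ccbcaa
  | abbab => bbab => bbb

ab->b; cca->c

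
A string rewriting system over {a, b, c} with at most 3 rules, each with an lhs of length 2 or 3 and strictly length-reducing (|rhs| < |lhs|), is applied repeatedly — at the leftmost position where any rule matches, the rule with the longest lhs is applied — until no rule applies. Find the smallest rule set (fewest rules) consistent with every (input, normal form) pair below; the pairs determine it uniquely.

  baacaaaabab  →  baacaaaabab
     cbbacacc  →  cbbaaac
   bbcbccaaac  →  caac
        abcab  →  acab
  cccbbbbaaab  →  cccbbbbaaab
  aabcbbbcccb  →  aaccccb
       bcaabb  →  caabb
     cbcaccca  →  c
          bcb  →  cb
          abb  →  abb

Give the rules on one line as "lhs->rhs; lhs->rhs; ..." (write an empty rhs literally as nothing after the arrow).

  | baacaaaabab
  | cbbacacc => cbbaaac
  | bbcbccaaac => bcbccaaac => cbccaaac => cccaaac => caac
  | abcab => acab

bc->c; cac->aa; cca->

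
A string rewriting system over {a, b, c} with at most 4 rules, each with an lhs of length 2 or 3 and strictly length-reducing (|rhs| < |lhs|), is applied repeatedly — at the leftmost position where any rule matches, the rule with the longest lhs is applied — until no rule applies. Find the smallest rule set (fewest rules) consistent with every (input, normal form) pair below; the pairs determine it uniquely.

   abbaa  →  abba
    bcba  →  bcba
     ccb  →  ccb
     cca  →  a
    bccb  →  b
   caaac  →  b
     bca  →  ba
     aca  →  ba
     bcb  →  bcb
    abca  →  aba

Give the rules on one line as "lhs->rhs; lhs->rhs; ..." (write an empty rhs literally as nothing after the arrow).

  | abbaa => abba
  | bcba
  | ccb
  | cca => ca => a

aa->a; ac->b; bcc->; ca->a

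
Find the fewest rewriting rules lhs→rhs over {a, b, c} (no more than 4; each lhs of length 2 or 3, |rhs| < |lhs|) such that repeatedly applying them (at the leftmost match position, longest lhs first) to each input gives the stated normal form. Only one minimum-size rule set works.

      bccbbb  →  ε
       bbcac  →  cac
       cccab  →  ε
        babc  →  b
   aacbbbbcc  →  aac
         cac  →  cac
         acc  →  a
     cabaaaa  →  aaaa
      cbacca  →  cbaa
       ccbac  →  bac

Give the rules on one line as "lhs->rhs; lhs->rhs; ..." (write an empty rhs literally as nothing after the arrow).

ab->c; bb->; cc->

  | bccbbb => bbbb => bb => ε
  | bbcac => cac
  | cccab => cab => cc => ε
  | babc => bcc => b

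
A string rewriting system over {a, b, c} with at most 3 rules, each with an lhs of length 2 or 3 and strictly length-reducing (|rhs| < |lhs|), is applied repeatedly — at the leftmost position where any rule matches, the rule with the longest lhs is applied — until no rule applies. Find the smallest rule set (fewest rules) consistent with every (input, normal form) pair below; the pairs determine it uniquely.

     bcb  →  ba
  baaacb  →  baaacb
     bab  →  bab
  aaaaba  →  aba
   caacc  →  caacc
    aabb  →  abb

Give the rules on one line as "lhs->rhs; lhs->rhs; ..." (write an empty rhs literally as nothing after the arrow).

  | bcb => ba
  | baaacb
  | bab
  | aaaaba => aaaba => aaba => aba

aab->ab; bcb->ba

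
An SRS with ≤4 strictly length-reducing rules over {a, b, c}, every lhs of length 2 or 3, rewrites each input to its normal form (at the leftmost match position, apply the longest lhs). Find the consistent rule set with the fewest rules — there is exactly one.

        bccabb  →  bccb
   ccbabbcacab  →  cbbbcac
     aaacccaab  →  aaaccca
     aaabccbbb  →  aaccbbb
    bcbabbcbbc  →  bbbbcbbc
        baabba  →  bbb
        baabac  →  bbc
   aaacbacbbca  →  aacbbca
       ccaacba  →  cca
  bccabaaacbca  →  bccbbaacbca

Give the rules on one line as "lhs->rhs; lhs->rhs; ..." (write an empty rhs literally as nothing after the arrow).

  | bccabb => bccb
  | ccbabbcacab => cbbbcacab => cbbbcac
  | aaacccaab => aaaccca
  | aaabccbbb => aaccbbb

ab->; aba->bb; cba->b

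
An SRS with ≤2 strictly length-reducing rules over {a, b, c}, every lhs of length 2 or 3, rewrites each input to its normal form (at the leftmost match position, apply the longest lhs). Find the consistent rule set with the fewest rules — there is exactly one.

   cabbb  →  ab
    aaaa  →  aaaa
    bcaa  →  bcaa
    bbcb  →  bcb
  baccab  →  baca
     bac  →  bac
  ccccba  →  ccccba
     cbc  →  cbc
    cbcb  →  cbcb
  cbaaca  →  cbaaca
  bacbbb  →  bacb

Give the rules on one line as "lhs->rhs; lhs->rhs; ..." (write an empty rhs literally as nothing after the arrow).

  | cabbb => abb => ab
  | aaaa
  | bcaa
  | bbcb => bcb

bb->b; cab->a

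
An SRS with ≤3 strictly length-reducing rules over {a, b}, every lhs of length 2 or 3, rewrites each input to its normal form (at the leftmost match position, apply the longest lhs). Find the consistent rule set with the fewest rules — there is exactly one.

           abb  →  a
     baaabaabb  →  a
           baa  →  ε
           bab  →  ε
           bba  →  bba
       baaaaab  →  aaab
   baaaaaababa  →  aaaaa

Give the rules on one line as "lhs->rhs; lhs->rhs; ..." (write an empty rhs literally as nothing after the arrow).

abb->a; baa->; bab->

  | abb => a
  | baaabaabb => abaabb => abb => a
  | baa => ε
  | bab => ε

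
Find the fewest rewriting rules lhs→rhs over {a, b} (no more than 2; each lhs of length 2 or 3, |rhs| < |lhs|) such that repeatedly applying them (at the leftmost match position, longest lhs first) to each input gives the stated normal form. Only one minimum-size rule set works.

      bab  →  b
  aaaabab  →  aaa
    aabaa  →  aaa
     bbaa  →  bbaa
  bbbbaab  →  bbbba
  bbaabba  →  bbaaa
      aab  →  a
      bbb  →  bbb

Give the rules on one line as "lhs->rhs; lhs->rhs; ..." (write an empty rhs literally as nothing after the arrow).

ab->; abb->a

  | bab => b
  | aaaabab => aaaab => aaa
  | aabaa => aaa
  | bbaa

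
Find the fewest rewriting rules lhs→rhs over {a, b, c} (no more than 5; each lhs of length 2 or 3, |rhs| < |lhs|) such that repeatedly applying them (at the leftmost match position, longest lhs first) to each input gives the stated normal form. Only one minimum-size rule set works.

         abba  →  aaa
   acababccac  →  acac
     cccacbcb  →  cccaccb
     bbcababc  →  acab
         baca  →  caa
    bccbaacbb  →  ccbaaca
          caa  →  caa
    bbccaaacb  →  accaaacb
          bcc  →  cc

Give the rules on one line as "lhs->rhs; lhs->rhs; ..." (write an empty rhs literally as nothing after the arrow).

abc->; bac->ca; bb->a; bc->c

  | abba => aaa
  | acababccac => acabcac => acac
  | cccacbcb => cccaccb
  | bbcababc => acababc => acab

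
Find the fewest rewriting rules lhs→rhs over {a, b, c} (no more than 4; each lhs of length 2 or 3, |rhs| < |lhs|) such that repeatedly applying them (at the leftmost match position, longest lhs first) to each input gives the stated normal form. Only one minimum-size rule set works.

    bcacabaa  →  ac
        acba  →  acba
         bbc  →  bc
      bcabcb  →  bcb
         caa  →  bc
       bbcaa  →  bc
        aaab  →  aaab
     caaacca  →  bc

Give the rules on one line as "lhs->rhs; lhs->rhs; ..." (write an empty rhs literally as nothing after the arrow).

baa->ac; bb->b; ca->; caa->bc

  | bcacabaa => bcabaa => bbaa => baa => ac
  | acba
  | bbc => bc
  | bcabcb => bbcb => bcb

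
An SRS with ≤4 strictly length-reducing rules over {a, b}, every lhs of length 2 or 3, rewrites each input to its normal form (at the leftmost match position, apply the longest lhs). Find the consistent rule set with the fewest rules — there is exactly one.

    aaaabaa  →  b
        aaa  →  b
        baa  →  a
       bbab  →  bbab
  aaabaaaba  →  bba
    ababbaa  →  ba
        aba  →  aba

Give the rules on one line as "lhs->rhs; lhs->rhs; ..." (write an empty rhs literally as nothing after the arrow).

  | aaaabaa => babaa => baaa => aaa => b
  | aaa => b
  | baa => aa => a
  | bbab

aa->a; aaa->b; baa->aa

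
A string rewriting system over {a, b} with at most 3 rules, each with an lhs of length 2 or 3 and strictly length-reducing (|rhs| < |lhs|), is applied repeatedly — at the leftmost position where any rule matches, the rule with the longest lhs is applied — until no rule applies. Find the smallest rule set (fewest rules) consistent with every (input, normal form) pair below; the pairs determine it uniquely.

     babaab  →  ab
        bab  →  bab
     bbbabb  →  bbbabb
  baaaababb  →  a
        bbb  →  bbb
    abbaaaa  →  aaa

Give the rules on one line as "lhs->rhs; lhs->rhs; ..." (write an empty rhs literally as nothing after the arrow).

aab->a; baa->a

  | babaab => baab => ab
  | bab
  | bbbabb
  | baaaababb => aaababb => aaabb => aab => a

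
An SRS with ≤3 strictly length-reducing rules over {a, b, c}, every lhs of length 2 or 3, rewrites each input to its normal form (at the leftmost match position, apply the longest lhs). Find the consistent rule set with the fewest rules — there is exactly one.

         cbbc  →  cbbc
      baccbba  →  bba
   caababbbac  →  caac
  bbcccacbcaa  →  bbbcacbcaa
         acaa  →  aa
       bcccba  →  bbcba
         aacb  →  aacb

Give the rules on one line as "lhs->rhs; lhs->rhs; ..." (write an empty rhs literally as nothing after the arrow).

abb->; aca->a; cc->b

  | cbbc
  | baccbba => babbba => bba
  | caababbbac => caabbac => caac
  | bbcccacbcaa => bbbcacbcaa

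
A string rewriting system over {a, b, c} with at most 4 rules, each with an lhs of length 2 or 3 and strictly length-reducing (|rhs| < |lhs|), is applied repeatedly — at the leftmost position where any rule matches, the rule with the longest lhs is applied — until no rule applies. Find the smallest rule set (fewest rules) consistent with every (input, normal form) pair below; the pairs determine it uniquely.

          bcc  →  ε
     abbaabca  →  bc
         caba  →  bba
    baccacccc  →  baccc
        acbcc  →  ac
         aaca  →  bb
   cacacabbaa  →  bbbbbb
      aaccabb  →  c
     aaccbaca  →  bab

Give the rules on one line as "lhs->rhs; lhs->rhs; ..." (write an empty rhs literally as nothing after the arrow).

  | bcc => ε
  | abbaabca => caabca => babca => babb => bc
  | caba => bba
  | baccacccc => bacbcccc => baccc

aa->b; abb->c; bcc->; ca->b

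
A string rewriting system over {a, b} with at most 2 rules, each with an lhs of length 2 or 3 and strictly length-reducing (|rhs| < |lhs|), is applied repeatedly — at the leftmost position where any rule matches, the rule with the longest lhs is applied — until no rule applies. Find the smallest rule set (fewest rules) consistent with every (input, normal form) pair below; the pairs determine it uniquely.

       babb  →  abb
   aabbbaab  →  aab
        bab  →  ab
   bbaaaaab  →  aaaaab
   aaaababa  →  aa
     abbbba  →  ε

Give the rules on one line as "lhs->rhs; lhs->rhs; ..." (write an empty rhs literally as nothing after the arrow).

  | babb => abb
  | aabbbaab => aabbaab => aabaab => aab
  | bab => ab
  | bbaaaaab => baaaaab => aaaaab

aba->; ba->a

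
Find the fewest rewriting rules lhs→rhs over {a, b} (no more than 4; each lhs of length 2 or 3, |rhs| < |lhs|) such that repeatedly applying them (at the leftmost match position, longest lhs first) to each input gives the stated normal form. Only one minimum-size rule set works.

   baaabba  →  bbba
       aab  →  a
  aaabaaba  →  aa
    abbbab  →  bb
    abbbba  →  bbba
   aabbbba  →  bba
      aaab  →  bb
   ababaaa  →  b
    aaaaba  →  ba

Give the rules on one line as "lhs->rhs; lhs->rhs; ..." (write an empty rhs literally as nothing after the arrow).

aaa->b; ab->; baa->aa

  | baaabba => aaabba => bbba
  | aab => a
  | aaabaaba => bbaaba => baaba => aaba => aa
  | abbbab => bbab => bb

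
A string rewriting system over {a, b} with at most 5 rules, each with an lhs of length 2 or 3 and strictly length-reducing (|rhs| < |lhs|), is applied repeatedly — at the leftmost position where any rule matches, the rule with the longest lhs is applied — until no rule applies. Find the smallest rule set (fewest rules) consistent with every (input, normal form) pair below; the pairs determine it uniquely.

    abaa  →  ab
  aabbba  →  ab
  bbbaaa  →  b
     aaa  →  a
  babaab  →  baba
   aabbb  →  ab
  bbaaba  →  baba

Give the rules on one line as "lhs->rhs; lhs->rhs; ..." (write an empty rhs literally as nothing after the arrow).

  | abaa => ab
  | aabbba => abba => ab
  | bbbaaa => bbaaa => baa => b
  | aaa => a

aa->; aab->a; bb->b; bba->b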